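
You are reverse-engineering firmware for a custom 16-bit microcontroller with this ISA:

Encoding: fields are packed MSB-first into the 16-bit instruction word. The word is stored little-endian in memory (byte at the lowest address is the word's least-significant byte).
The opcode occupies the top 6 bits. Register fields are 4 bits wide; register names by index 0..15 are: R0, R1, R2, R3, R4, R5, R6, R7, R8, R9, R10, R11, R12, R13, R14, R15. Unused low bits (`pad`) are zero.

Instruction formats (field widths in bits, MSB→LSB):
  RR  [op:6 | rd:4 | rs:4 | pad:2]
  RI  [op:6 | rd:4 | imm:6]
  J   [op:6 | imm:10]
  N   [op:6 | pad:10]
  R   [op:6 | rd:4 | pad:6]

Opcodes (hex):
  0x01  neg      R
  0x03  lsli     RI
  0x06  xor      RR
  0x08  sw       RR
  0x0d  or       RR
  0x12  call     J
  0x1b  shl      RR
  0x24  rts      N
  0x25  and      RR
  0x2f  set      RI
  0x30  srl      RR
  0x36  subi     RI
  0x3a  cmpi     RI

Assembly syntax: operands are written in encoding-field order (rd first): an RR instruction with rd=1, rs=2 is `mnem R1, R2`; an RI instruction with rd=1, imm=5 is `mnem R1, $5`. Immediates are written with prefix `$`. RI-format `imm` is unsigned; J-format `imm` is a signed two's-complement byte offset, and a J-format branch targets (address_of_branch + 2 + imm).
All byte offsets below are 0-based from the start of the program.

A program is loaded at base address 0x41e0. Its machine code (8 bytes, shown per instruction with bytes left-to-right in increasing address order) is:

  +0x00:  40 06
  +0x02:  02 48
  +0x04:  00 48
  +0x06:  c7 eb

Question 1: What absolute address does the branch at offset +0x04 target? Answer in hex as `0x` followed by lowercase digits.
off 0x04: read 00 48 as little → 0x4800
  op=0x4800>>10=0x12 ⇒ call (J)
  [9:0] imm=0 = $0
  target = base 0x41e0 + off 0x04 + 2 + imm 0 = 0x41e6

0x41e6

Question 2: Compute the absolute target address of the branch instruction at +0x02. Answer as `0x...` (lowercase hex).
0x41e6

@+02  little-endian(02 48) = 0x4802
  op=0x4802>>10=0x12 ⇒ call (J)
  imm: (w>>0)&0x3ff=0x2 → $2
  target = base 0x41e0 + off 0x02 + 2 + imm 2 = 0x41e6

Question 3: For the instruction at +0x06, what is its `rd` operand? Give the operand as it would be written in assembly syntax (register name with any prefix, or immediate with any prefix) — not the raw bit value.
R15

[06] c7 eb → 0xebc7
  opcode bits[15:10]=0x3a: cmpi/RI
  rd@[9:6]=0xf ⇒ R15
  imm@[5:0]=0x7 ⇒ $7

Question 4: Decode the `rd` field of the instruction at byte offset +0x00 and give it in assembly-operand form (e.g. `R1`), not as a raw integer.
R9

off 0x00: read 40 06 as little → 0x0640
  op=0x0640>>10=0x1 ⇒ neg (R)
  [9:6] rd=9 = R9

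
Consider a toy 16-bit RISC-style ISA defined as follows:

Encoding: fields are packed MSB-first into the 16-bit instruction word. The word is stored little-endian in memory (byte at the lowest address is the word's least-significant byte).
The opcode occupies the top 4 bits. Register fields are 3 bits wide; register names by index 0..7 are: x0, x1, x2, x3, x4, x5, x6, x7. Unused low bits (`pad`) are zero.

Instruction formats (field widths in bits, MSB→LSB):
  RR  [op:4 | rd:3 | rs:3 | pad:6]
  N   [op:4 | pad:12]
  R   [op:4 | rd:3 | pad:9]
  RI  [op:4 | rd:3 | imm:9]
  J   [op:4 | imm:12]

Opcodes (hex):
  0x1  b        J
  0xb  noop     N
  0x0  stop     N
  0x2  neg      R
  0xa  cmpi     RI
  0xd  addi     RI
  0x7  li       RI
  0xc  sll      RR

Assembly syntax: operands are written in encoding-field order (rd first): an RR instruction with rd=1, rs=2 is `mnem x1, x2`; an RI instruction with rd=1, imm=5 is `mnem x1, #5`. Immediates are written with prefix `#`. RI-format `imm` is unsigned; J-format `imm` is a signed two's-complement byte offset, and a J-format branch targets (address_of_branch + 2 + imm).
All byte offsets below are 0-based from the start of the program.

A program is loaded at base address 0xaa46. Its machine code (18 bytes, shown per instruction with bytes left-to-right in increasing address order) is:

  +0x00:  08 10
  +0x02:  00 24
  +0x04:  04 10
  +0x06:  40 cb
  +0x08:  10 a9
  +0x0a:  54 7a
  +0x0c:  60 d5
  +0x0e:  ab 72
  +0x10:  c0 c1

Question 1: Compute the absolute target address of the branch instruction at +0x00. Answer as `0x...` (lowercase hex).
@+00  little-endian(08 10) = 0x1008
  opcode bits[15:12]=0x1: b/J
  [11:0] imm=8 = #8
  target = base 0xaa46 + off 0x00 + 2 + imm 8 = 0xaa50

0xaa50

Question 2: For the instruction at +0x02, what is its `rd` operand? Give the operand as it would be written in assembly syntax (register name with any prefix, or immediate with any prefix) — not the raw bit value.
x2

@+02  little-endian(00 24) = 0x2400
  top 4b → 0x2 → neg [R]
  rd: (w>>9)&0x7=0x2 → x2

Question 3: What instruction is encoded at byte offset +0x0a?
[0a] 54 7a → 0x7a54
  opcode bits[15:12]=0x7: li/RI
  rd@[11:9]=0x5 ⇒ x5
  imm@[8:0]=0x54 ⇒ #84

li x5, #84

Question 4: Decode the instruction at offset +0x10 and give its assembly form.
sll x0, x7

[10] c0 c1 → 0xc1c0
  op=0xc1c0>>12=0xc ⇒ sll (RR)
  rd: (w>>9)&0x7=0x0 → x0
  rs: (w>>6)&0x7=0x7 → x7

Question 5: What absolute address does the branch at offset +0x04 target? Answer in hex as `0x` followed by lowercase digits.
0xaa50

off 0x04: read 04 10 as little → 0x1004
  op=0x1004>>12=0x1 ⇒ b (J)
  imm: (w>>0)&0xfff=0x4 → #4
  target = base 0xaa46 + off 0x04 + 2 + imm 4 = 0xaa50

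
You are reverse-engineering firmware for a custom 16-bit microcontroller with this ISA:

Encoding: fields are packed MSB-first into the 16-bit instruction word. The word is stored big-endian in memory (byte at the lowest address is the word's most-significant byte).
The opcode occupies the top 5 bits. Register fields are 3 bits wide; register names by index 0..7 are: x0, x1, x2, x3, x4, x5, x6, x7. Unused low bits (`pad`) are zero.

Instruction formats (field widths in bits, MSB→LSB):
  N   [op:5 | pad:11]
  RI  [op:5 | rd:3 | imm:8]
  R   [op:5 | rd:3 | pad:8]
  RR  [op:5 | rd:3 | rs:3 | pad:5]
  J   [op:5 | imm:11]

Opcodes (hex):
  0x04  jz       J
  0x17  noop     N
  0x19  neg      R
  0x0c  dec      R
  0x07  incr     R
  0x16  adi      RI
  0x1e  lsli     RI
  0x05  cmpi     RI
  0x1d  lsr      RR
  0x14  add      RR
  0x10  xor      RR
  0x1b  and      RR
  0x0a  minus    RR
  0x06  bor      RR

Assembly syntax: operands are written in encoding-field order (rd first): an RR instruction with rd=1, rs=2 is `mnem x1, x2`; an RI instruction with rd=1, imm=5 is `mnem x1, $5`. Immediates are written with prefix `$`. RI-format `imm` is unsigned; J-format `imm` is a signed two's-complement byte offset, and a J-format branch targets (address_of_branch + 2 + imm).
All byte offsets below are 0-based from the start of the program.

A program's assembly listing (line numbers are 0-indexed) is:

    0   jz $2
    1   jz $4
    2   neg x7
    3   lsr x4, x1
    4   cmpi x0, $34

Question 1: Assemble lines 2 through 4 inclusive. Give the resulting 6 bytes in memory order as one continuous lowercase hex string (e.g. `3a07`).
line 2 (neg): pack op=0x19:5|rd=7:3|pad=0:8 = 0xcf00; big→ cf 00
line 3 (lsr): pack op=0x1d:5|rd=4:3|rs=1:3|pad=0:5 = 0xec20; big→ ec 20
line 4 (cmpi): pack op=0x5:5|rd=0:3|imm=34:8 = 0x2822; big→ 28 22

cf00ec202822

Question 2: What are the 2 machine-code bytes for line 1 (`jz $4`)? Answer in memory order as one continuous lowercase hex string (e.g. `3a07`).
1. jz fields op=0x4:5|imm=4:11 → word 2004h → 20 04

2004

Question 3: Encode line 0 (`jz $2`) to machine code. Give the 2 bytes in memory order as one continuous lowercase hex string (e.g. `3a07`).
line 0 (jz): pack op=0x4:5|imm=2:11 = 0x2002; big→ 20 02

2002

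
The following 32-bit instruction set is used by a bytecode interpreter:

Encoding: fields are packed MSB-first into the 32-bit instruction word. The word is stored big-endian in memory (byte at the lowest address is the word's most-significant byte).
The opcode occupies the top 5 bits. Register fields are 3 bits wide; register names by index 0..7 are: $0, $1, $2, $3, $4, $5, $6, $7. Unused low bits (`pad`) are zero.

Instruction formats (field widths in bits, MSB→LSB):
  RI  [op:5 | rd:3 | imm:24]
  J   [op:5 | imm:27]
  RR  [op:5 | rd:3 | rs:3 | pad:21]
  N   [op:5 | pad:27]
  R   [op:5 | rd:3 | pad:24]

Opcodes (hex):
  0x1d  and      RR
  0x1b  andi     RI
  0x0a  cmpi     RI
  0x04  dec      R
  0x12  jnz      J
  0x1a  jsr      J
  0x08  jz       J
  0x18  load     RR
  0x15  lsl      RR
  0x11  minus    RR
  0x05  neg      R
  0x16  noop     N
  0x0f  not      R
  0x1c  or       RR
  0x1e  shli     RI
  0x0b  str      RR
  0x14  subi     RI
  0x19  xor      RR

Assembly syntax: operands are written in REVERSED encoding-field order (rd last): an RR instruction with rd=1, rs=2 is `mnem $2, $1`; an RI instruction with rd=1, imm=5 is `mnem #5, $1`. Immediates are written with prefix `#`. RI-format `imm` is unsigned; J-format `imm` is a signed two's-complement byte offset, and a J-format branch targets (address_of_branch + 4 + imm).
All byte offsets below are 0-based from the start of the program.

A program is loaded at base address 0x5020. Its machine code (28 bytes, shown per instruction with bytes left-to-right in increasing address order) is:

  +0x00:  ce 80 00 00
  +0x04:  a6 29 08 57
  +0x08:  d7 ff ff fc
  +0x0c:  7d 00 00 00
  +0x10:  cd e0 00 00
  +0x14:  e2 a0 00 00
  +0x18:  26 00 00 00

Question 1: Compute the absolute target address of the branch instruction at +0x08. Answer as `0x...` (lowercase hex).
[08] d7 ff ff fc → 0xd7fffffc
  op=0xd7fffffc>>27=0x1a ⇒ jsr (J)
  imm: (w>>0)&0x7ffffff=0x7fffffc (s27→-4) → #-4
  target = base 0x5020 + off 0x08 + 4 + imm -4 = 0x5028

0x5028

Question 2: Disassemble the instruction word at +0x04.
subi #2689111, $6

+0x04: a6 29 08 57 ⇒ word 0xa6290857 (big)
  op=0xa6290857>>27=0x14 ⇒ subi (RI)
  rd@[26:24]=0x6 ⇒ $6
  imm@[23:0]=0x290857 ⇒ #2689111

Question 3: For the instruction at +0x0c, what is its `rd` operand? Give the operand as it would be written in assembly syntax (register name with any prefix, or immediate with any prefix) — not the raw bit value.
$5

[0c] 7d 00 00 00 → 0x7d000000
  op=0x7d000000>>27=0xf ⇒ not (R)
  rd: (w>>24)&0x7=0x5 → $5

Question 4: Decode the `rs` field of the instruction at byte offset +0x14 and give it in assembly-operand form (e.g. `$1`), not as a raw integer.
+0x14: e2 a0 00 00 ⇒ word 0xe2a00000 (big)
  op=0xe2a00000>>27=0x1c ⇒ or (RR)
  rd@[26:24]=0x2 ⇒ $2
  rs@[23:21]=0x5 ⇒ $5

$5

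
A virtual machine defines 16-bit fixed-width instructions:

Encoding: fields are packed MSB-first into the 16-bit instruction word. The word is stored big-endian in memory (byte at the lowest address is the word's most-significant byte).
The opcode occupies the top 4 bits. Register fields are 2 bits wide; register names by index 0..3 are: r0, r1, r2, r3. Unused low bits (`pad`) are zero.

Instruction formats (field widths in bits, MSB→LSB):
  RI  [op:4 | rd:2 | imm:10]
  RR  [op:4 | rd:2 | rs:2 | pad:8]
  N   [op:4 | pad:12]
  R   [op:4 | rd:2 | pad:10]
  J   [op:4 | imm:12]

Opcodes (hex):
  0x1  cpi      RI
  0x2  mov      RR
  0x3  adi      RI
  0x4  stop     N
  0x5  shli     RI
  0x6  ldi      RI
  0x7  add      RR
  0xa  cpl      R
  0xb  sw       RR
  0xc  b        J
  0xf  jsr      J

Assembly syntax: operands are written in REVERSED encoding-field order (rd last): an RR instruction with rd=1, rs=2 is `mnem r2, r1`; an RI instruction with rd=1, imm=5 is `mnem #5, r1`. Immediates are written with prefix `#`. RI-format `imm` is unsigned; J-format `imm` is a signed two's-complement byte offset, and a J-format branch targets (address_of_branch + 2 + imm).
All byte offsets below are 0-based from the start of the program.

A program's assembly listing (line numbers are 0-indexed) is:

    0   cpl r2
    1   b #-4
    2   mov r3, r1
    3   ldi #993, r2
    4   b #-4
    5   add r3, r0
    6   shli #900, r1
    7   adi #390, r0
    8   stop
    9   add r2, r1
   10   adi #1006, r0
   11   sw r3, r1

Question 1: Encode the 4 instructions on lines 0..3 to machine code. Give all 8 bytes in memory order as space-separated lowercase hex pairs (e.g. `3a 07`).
L0: cpl op=0xa:4|rd=2:2|pad=0:10 ⇒ 0xa800 ⇒ big a8 00
L1: b op=0xc:4|imm=-4:12 ⇒ 0xcffc ⇒ big cf fc
L2: mov op=0x2:4|rd=1:2|rs=3:2|pad=0:8 ⇒ 0x2700 ⇒ big 27 00
L3: ldi op=0x6:4|rd=2:2|imm=993:10 ⇒ 0x6be1 ⇒ big 6b e1

a8 00 cf fc 27 00 6b e1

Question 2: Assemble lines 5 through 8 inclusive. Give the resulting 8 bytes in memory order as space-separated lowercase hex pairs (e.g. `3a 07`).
73 00 57 84 31 86 40 00

5. add fields op=0x7:4|rd=0:2|rs=3:2|pad=0:8 → word 7300h → 73 00
6. shli fields op=0x5:4|rd=1:2|imm=900:10 → word 5784h → 57 84
7. adi fields op=0x3:4|rd=0:2|imm=390:10 → word 3186h → 31 86
8. stop fields op=0x4:4|pad=0:12 → word 4000h → 40 00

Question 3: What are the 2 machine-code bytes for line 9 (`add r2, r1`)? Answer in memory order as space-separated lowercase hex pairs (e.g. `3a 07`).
76 00

L9: add op=0x7:4|rd=1:2|rs=2:2|pad=0:8 ⇒ 0x7600 ⇒ big 76 00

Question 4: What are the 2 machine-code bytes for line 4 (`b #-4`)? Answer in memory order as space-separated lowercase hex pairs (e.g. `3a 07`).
cf fc

line 4 (b): pack op=0xc:4|imm=-4:12 = 0xcffc; big→ cf fc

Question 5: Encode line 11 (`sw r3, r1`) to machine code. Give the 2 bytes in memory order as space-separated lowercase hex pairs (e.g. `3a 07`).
line 11 (sw): pack op=0xb:4|rd=1:2|rs=3:2|pad=0:8 = 0xb700; big→ b7 00

b7 00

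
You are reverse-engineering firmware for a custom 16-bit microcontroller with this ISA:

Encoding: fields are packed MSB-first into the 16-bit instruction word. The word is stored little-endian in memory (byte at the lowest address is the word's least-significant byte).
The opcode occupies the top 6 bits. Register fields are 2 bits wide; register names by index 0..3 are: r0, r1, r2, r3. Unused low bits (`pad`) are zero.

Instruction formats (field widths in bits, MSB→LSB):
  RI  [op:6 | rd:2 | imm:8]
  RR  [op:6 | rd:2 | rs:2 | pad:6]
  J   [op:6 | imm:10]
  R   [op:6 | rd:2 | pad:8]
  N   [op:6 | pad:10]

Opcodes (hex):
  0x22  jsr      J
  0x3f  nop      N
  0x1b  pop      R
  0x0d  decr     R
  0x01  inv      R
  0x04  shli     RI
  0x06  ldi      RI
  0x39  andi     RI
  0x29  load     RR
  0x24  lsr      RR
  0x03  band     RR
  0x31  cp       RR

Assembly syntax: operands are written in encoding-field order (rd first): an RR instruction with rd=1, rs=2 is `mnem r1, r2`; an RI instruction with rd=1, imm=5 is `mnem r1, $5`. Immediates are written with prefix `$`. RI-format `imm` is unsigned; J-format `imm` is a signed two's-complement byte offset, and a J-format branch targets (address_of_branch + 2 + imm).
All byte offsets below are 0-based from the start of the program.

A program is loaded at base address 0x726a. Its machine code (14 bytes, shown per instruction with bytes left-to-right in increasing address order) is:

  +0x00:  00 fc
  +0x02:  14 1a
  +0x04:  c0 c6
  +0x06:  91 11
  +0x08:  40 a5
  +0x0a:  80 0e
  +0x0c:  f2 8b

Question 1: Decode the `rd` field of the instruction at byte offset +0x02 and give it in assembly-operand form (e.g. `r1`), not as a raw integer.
@+02  little-endian(14 1a) = 0x1a14
  opcode bits[15:10]=0x6: ldi/RI
  rd: (w>>8)&0x3=0x2 → r2
  imm: (w>>0)&0xff=0x14 → $20

r2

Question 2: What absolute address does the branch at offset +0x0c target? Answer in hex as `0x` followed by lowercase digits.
0x726a

off 0x0c: read f2 8b as little → 0x8bf2
  opcode bits[15:10]=0x22: jsr/J
  imm: (w>>0)&0x3ff=0x3f2 (s10→-14) → $-14
  target = base 0x726a + off 0x0c + 2 + imm -14 = 0x726a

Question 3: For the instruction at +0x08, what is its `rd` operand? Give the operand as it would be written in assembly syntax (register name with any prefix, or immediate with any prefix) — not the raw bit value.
@+08  little-endian(40 a5) = 0xa540
  op=0xa540>>10=0x29 ⇒ load (RR)
  rd: (w>>8)&0x3=0x1 → r1
  rs: (w>>6)&0x3=0x1 → r1

r1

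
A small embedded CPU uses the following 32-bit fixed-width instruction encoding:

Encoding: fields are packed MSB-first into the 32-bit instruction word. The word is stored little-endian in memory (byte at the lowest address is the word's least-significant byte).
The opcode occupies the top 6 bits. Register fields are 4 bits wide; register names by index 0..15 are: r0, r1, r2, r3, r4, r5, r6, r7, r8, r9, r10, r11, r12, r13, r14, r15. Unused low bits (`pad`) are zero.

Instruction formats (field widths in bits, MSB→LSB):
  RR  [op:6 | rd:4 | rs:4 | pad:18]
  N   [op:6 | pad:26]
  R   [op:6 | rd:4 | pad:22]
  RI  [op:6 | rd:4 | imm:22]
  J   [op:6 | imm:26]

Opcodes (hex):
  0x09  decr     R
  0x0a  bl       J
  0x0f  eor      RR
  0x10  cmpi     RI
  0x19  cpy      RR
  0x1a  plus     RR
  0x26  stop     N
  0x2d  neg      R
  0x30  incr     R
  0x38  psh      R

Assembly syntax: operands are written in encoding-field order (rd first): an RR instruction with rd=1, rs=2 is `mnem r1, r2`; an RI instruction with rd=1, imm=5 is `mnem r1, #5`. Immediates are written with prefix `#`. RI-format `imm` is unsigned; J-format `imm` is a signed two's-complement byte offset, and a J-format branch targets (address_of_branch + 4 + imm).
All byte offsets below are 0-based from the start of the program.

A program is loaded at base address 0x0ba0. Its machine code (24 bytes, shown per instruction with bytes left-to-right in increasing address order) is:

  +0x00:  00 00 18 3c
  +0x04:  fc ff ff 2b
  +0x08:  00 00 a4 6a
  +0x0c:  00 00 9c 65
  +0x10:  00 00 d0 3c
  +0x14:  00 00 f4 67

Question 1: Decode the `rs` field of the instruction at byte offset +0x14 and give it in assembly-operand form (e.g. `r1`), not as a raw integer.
[14] 00 00 f4 67 → 0x67f40000
  top 6b → 0x19 → cpy [RR]
  [25:22] rd=15 = r15
  [21:18] rs=13 = r13

r13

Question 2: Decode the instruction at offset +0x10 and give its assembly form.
eor r3, r4

@+10  little-endian(00 00 d0 3c) = 0x3cd00000
  top 6b → 0xf → eor [RR]
  rd@[25:22]=0x3 ⇒ r3
  rs@[21:18]=0x4 ⇒ r4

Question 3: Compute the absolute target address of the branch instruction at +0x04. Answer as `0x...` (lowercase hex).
+0x04: fc ff ff 2b ⇒ word 0x2bfffffc (little)
  top 6b → 0xa → bl [J]
  imm: (w>>0)&0x3ffffff=0x3fffffc (s26→-4) → #-4
  target = base 0x0ba0 + off 0x04 + 4 + imm -4 = 0x0ba4

0x0ba4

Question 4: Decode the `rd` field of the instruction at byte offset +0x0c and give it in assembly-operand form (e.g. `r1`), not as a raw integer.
r6

@+0c  little-endian(00 00 9c 65) = 0x659c0000
  op=0x659c0000>>26=0x19 ⇒ cpy (RR)
  rd: (w>>22)&0xf=0x6 → r6
  rs: (w>>18)&0xf=0x7 → r7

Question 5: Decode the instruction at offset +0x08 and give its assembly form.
plus r10, r9

@+08  little-endian(00 00 a4 6a) = 0x6aa40000
  top 6b → 0x1a → plus [RR]
  rd: (w>>22)&0xf=0xa → r10
  rs: (w>>18)&0xf=0x9 → r9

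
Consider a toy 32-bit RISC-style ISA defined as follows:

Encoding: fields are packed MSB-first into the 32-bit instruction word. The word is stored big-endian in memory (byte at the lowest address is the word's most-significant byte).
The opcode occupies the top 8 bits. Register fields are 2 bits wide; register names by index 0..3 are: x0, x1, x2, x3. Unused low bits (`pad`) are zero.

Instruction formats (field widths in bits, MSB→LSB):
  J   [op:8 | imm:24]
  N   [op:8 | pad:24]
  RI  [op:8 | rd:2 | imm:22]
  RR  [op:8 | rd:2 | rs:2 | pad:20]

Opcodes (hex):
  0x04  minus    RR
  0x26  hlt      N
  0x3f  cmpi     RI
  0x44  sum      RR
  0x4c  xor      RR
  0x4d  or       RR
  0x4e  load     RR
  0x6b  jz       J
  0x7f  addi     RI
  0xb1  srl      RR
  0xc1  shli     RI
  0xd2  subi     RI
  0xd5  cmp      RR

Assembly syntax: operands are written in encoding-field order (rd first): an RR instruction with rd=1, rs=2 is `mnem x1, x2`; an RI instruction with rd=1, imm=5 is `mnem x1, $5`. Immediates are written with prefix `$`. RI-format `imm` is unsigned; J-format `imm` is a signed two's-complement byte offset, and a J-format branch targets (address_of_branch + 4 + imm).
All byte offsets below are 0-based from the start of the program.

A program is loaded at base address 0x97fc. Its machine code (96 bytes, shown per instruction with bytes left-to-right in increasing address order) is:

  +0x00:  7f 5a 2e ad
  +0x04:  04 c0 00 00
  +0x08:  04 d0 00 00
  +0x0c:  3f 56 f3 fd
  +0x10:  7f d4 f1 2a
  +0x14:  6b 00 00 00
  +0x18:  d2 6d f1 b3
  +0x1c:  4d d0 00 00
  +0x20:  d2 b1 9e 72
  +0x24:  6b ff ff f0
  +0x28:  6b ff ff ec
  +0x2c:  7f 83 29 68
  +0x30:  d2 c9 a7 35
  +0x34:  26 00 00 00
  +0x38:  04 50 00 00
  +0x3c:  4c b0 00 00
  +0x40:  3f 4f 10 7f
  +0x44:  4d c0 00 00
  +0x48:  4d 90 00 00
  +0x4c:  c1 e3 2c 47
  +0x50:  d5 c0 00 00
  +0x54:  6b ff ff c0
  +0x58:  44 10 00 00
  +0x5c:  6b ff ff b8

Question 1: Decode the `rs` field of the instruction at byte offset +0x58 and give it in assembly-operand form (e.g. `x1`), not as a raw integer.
x1

off 0x58: read 44 10 00 00 as big → 0x44100000
  opcode bits[31:24]=0x44: sum/RR
  rd: (w>>22)&0x3=0x0 → x0
  rs: (w>>20)&0x3=0x1 → x1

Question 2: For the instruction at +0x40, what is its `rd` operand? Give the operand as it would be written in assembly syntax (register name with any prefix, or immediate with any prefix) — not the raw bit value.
[40] 3f 4f 10 7f → 0x3f4f107f
  op=0x3f4f107f>>24=0x3f ⇒ cmpi (RI)
  rd@[23:22]=0x1 ⇒ x1
  imm@[21:0]=0xf107f ⇒ $987263

x1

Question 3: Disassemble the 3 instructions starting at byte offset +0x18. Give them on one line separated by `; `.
subi x1, $3010995; or x3, x1; subi x2, $3251826

@+18  big-endian(d2 6d f1 b3) = 0xd26df1b3
  opcode bits[31:24]=0xd2: subi/RI
  [23:22] rd=1 = x1
  [21:0] imm=3010995 = $3010995
@+1c  big-endian(4d d0 00 00) = 0x4dd00000
  opcode bits[31:24]=0x4d: or/RR
  [23:22] rd=3 = x3
  [21:20] rs=1 = x1
@+20  big-endian(d2 b1 9e 72) = 0xd2b19e72
  opcode bits[31:24]=0xd2: subi/RI
  [23:22] rd=2 = x2
  [21:0] imm=3251826 = $3251826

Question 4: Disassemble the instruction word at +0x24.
[24] 6b ff ff f0 → 0x6bfffff0
  op=0x6bfffff0>>24=0x6b ⇒ jz (J)
  imm: (w>>0)&0xffffff=0xfffff0 (s24→-16) → $-16

jz $-16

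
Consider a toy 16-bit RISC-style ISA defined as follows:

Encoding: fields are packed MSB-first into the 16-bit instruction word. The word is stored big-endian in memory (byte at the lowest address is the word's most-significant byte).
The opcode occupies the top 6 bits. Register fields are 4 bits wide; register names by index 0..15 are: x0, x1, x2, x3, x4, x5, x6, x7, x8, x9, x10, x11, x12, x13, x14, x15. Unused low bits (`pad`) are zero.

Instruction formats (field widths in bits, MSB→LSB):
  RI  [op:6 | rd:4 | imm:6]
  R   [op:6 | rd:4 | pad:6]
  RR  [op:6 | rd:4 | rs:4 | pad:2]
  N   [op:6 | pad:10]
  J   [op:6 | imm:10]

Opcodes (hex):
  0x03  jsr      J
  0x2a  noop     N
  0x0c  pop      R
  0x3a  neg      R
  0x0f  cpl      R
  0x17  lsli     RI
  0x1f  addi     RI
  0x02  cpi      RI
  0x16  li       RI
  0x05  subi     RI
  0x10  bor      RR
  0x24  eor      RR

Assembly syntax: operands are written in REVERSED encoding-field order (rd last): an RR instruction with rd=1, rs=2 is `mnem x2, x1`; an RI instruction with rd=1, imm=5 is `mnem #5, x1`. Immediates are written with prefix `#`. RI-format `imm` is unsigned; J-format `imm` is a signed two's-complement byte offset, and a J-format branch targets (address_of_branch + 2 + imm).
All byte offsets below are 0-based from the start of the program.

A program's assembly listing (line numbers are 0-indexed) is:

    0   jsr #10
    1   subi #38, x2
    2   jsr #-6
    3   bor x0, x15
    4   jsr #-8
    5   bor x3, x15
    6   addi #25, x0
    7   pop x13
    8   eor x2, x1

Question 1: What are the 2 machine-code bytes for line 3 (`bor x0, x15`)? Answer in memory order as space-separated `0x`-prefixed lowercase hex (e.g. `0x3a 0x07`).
L3: bor op=0x10:6|rd=15:4|rs=0:4|pad=0:2 ⇒ 0x43c0 ⇒ big 43 c0

0x43 0xc0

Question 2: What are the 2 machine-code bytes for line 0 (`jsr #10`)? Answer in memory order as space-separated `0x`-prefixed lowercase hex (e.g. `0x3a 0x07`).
L0: jsr op=0x3:6|imm=10:10 ⇒ 0x0c0a ⇒ big 0c 0a

0x0c 0x0a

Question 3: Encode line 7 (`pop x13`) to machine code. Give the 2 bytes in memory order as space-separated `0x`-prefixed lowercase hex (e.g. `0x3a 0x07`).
0x33 0x40

line 7 (pop): pack op=0xc:6|rd=13:4|pad=0:6 = 0x3340; big→ 33 40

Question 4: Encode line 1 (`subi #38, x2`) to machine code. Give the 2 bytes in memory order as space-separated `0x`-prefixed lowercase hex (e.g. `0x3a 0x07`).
line 1 (subi): pack op=0x5:6|rd=2:4|imm=38:6 = 0x14a6; big→ 14 a6

0x14 0xa6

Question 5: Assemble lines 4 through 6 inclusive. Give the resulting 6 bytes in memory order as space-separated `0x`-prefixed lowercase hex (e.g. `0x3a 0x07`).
4. jsr fields op=0x3:6|imm=-8:10 → word 0ff8h → 0f f8
5. bor fields op=0x10:6|rd=15:4|rs=3:4|pad=0:2 → word 43cch → 43 cc
6. addi fields op=0x1f:6|rd=0:4|imm=25:6 → word 7c19h → 7c 19

0x0f 0xf8 0x43 0xcc 0x7c 0x19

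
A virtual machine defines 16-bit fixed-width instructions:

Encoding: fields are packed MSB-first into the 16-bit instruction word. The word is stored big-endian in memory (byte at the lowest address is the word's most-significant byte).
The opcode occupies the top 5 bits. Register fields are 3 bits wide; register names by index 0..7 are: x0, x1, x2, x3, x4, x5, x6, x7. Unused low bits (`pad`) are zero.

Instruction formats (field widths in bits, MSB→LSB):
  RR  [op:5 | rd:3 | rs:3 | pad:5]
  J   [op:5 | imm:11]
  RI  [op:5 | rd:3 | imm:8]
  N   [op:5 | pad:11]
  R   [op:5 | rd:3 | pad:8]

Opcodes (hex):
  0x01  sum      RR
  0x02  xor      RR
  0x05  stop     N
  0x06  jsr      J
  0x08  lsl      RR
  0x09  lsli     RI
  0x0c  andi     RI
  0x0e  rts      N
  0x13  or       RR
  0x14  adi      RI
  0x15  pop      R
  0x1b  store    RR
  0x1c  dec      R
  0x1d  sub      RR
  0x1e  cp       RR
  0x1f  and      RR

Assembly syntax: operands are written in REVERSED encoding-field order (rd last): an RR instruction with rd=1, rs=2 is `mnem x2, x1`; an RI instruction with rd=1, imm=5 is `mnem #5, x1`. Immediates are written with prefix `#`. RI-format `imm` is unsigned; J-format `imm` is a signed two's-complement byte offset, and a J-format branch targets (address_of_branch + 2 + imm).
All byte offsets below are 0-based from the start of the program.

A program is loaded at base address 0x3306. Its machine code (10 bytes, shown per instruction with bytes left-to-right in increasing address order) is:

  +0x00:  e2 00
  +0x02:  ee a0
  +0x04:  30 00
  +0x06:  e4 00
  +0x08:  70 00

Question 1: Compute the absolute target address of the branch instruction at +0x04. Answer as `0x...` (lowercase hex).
+0x04: 30 00 ⇒ word 0x3000 (big)
  op=0x3000>>11=0x6 ⇒ jsr (J)
  [10:0] imm=0 = #0
  target = base 0x3306 + off 0x04 + 2 + imm 0 = 0x330c

0x330c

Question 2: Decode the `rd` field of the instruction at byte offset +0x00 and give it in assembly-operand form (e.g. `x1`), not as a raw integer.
x2

[00] e2 00 → 0xe200
  top 5b → 0x1c → dec [R]
  [10:8] rd=2 = x2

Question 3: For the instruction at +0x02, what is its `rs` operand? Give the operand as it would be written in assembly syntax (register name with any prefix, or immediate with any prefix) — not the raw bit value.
off 0x02: read ee a0 as big → 0xeea0
  op=0xeea0>>11=0x1d ⇒ sub (RR)
  [10:8] rd=6 = x6
  [7:5] rs=5 = x5

x5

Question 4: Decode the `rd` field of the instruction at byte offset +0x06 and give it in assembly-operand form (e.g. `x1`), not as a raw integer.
+0x06: e4 00 ⇒ word 0xe400 (big)
  op=0xe400>>11=0x1c ⇒ dec (R)
  rd@[10:8]=0x4 ⇒ x4

x4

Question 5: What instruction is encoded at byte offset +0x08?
off 0x08: read 70 00 as big → 0x7000
  op=0x7000>>11=0xe ⇒ rts (N)

rts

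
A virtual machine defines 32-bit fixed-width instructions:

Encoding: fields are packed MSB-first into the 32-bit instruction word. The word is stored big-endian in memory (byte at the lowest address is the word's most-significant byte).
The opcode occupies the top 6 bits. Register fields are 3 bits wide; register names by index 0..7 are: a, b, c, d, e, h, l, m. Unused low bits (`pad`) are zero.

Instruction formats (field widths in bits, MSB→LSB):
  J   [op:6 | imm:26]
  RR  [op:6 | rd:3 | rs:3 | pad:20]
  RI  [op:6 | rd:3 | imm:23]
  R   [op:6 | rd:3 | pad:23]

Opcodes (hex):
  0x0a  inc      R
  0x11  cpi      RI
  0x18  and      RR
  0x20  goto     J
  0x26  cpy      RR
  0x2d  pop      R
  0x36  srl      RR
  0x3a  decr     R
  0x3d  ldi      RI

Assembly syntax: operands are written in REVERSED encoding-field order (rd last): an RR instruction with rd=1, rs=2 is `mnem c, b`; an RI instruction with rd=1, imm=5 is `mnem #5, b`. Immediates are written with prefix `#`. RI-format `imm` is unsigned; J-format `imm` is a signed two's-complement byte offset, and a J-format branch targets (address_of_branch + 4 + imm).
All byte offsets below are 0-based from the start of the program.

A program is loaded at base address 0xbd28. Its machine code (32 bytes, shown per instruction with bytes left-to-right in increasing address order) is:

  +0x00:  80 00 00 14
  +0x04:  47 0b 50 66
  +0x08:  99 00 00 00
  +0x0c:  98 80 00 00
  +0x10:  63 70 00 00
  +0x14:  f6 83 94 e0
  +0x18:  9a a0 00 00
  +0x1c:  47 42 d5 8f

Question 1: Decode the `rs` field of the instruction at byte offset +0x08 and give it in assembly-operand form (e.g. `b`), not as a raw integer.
@+08  big-endian(99 00 00 00) = 0x99000000
  top 6b → 0x26 → cpy [RR]
  [25:23] rd=2 = c
  [22:20] rs=0 = a

a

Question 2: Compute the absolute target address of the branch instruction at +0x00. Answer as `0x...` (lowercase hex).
0xbd40

+0x00: 80 00 00 14 ⇒ word 0x80000014 (big)
  opcode bits[31:26]=0x20: goto/J
  imm: (w>>0)&0x3ffffff=0x14 → #20
  target = base 0xbd28 + off 0x00 + 4 + imm 20 = 0xbd40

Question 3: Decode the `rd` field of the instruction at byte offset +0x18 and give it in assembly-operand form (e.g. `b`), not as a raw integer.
h

@+18  big-endian(9a a0 00 00) = 0x9aa00000
  opcode bits[31:26]=0x26: cpy/RR
  [25:23] rd=5 = h
  [22:20] rs=2 = c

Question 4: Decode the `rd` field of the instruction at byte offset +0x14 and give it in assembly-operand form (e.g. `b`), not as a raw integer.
h

@+14  big-endian(f6 83 94 e0) = 0xf68394e0
  top 6b → 0x3d → ldi [RI]
  [25:23] rd=5 = h
  [22:0] imm=234720 = #234720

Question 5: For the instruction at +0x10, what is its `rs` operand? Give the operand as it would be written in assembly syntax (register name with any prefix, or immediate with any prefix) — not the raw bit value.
@+10  big-endian(63 70 00 00) = 0x63700000
  top 6b → 0x18 → and [RR]
  [25:23] rd=6 = l
  [22:20] rs=7 = m

m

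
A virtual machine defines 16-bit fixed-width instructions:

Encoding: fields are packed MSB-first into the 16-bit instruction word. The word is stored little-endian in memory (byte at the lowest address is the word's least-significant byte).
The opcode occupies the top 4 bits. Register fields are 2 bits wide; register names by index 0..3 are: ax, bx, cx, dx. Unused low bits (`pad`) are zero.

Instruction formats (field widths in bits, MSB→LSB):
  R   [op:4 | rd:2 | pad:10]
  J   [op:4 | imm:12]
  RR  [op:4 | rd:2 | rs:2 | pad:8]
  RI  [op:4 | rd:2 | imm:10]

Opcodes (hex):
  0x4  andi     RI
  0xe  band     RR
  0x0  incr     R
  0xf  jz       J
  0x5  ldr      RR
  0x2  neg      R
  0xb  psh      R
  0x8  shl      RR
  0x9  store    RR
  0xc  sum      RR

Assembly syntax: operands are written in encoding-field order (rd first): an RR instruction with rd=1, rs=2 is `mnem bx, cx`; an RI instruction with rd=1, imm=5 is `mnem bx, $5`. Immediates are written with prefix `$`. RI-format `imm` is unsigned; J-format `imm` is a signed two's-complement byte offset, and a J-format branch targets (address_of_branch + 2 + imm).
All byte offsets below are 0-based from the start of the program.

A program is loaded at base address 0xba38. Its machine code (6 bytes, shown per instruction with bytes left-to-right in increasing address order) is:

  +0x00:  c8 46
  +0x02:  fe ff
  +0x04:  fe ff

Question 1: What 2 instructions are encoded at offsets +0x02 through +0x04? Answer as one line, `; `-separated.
jz $-2; jz $-2

+0x02: fe ff ⇒ word 0xfffe (little)
  opcode bits[15:12]=0xf: jz/J
  [11:0] imm=4094 (s12→-2) = $-2
+0x04: fe ff ⇒ word 0xfffe (little)
  opcode bits[15:12]=0xf: jz/J
  [11:0] imm=4094 (s12→-2) = $-2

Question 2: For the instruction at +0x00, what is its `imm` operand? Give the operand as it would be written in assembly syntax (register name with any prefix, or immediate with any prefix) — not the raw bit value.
[00] c8 46 → 0x46c8
  opcode bits[15:12]=0x4: andi/RI
  rd@[11:10]=0x1 ⇒ bx
  imm@[9:0]=0x2c8 ⇒ $712

$712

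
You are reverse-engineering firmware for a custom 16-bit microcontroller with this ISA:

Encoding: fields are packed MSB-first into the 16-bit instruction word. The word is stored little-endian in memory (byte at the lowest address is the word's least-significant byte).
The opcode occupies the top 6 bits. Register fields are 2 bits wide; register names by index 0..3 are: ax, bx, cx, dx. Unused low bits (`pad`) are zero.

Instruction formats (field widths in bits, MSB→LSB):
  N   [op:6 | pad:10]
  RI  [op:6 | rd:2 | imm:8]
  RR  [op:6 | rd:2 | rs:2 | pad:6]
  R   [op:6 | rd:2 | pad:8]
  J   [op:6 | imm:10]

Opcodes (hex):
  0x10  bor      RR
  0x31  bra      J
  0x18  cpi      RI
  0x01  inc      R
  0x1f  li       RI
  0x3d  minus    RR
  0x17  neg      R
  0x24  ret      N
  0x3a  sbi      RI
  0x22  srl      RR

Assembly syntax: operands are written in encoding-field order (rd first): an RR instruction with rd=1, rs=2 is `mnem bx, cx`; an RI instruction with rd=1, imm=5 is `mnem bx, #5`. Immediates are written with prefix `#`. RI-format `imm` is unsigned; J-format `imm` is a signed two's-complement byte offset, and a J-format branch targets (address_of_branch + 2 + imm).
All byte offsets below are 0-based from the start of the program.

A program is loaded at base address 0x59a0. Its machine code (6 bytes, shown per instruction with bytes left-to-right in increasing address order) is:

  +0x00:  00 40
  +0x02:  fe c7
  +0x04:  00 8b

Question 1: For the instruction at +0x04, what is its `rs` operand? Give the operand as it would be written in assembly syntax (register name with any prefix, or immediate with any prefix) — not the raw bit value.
[04] 00 8b → 0x8b00
  top 6b → 0x22 → srl [RR]
  [9:8] rd=3 = dx
  [7:6] rs=0 = ax

ax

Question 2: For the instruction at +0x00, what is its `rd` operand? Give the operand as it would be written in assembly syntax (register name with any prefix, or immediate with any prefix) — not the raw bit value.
ax

off 0x00: read 00 40 as little → 0x4000
  op=0x4000>>10=0x10 ⇒ bor (RR)
  [9:8] rd=0 = ax
  [7:6] rs=0 = ax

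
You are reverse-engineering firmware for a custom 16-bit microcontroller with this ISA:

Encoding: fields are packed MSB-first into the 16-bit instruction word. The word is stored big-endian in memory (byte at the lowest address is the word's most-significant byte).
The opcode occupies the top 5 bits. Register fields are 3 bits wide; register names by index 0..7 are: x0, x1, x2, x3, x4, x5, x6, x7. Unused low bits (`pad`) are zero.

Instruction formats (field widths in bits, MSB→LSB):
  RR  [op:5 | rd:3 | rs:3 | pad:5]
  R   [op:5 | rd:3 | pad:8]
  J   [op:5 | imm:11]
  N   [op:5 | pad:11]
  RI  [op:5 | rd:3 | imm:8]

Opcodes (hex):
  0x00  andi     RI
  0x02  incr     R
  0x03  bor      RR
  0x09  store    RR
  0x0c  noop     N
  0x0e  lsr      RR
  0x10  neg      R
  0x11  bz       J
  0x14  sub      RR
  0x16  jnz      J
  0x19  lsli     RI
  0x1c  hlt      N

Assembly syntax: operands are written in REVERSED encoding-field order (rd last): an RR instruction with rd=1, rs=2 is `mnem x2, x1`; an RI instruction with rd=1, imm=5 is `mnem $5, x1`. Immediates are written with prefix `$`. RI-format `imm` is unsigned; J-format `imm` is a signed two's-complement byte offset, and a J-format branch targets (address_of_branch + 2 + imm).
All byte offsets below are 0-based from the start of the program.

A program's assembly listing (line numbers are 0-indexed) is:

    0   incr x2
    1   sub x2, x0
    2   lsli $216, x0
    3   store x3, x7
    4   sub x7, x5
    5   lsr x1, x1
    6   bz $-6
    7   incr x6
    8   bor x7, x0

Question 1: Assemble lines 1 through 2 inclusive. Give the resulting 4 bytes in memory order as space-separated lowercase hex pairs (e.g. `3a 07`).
1. sub fields op=0x14:5|rd=0:3|rs=2:3|pad=0:5 → word a040h → a0 40
2. lsli fields op=0x19:5|rd=0:3|imm=216:8 → word c8d8h → c8 d8

a0 40 c8 d8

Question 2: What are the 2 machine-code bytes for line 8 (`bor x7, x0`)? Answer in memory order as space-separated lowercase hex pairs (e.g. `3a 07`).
18 e0

L8: bor op=0x3:5|rd=0:3|rs=7:3|pad=0:5 ⇒ 0x18e0 ⇒ big 18 e0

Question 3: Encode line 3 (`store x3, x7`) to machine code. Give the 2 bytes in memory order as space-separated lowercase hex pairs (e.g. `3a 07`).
4f 60

L3: store op=0x9:5|rd=7:3|rs=3:3|pad=0:5 ⇒ 0x4f60 ⇒ big 4f 60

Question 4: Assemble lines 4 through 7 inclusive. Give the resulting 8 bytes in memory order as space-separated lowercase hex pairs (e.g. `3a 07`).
a5 e0 71 20 8f fa 16 00

L4: sub op=0x14:5|rd=5:3|rs=7:3|pad=0:5 ⇒ 0xa5e0 ⇒ big a5 e0
L5: lsr op=0xe:5|rd=1:3|rs=1:3|pad=0:5 ⇒ 0x7120 ⇒ big 71 20
L6: bz op=0x11:5|imm=-6:11 ⇒ 0x8ffa ⇒ big 8f fa
L7: incr op=0x2:5|rd=6:3|pad=0:8 ⇒ 0x1600 ⇒ big 16 00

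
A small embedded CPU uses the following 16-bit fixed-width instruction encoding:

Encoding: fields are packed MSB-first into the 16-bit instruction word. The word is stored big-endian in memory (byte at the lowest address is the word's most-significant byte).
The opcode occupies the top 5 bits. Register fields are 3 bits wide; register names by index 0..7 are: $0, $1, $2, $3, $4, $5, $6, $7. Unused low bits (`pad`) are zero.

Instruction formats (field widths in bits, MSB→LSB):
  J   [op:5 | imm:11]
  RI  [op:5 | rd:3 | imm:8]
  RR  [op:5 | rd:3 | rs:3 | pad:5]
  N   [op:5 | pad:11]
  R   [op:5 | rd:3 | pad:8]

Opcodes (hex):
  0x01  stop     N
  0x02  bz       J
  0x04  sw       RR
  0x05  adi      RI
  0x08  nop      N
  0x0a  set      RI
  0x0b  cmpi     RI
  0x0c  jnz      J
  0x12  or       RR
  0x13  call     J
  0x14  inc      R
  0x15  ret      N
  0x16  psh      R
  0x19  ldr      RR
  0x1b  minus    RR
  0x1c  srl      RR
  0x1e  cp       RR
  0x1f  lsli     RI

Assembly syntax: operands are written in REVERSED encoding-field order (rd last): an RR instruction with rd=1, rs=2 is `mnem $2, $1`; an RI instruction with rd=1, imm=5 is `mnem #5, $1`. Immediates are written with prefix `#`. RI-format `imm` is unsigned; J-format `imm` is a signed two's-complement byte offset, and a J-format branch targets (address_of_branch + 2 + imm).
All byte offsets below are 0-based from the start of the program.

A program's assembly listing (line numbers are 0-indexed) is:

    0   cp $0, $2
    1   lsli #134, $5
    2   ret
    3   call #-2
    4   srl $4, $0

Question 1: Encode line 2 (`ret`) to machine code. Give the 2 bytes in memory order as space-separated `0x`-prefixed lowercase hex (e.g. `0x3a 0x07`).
0xa8 0x00

2. ret fields op=0x15:5|pad=0:11 → word a800h → a8 00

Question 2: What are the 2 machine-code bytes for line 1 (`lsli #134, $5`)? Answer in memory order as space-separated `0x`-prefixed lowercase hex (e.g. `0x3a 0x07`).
0xfd 0x86

L1: lsli op=0x1f:5|rd=5:3|imm=134:8 ⇒ 0xfd86 ⇒ big fd 86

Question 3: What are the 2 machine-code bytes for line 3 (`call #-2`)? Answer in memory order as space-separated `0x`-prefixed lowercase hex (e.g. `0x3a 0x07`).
3. call fields op=0x13:5|imm=-2:11 → word 9ffeh → 9f fe

0x9f 0xfe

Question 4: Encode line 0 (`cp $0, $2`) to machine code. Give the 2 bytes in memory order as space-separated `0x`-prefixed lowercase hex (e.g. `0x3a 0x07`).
line 0 (cp): pack op=0x1e:5|rd=2:3|rs=0:3|pad=0:5 = 0xf200; big→ f2 00

0xf2 0x00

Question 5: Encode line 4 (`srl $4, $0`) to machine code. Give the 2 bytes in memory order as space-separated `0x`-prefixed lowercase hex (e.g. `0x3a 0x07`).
0xe0 0x80

4. srl fields op=0x1c:5|rd=0:3|rs=4:3|pad=0:5 → word e080h → e0 80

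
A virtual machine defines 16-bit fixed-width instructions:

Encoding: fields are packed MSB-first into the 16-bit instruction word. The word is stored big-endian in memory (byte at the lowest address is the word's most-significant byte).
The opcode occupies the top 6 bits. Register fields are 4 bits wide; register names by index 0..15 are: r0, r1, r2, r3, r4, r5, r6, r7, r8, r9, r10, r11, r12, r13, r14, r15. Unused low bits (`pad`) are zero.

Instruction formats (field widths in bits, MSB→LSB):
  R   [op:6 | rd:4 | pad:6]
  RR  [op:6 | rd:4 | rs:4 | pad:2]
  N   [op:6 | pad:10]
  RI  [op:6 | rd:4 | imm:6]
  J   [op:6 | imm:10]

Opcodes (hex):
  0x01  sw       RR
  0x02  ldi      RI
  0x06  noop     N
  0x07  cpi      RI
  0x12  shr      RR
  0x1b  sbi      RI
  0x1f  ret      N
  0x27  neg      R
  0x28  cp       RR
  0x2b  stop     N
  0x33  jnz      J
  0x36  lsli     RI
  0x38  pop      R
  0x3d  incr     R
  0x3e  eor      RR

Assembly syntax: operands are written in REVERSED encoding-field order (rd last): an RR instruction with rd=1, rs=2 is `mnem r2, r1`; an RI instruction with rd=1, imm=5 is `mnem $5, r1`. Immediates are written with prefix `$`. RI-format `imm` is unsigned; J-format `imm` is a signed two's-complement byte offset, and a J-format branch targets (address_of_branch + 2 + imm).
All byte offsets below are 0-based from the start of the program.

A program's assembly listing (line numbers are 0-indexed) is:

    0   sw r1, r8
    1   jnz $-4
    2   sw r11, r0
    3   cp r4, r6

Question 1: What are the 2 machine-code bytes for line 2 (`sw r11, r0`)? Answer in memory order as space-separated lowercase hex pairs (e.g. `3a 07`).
2. sw fields op=0x1:6|rd=0:4|rs=11:4|pad=0:2 → word 042ch → 04 2c

04 2c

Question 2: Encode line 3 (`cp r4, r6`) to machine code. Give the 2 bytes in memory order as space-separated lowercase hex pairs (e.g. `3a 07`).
3. cp fields op=0x28:6|rd=6:4|rs=4:4|pad=0:2 → word a190h → a1 90

a1 90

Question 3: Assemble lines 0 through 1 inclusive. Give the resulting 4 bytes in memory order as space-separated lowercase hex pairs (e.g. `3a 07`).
06 04 cf fc

0. sw fields op=0x1:6|rd=8:4|rs=1:4|pad=0:2 → word 0604h → 06 04
1. jnz fields op=0x33:6|imm=-4:10 → word cffch → cf fc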